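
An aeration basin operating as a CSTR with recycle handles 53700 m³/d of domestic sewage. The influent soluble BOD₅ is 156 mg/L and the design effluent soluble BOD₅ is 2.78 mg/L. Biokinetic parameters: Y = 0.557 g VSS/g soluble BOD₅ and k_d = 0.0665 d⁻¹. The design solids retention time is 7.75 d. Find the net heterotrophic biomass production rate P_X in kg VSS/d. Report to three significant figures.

P_X ≈ 3020 kg VSS/d

Observed yield with endogenous decay: Y_obs = Y / (1 + k_d·θ_c) = 0.557 / (1 + 0.0665 × 7.75) = 0.557 / 1.515 = 0.3676 g VSS/g soluble BOD₅.
Mass of soluble BOD₅ removed per day: Q(S₀ − S) = 53700 × 153.2 g/m³ = 8228 kg/d.
P_X = Y_obs · Q(S₀ − S) = 0.3676 × 8228 = 3024 kg VSS/d.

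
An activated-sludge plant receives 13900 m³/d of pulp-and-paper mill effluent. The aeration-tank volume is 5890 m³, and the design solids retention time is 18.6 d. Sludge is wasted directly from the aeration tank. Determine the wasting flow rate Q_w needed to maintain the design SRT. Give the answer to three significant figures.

Q_w ≈ 317 m³/d

With mixed-liquor wasting, θ_c = V/Q_w, so Q_w = V/θ_c = 5890/18.6 = 316.7 m³/d.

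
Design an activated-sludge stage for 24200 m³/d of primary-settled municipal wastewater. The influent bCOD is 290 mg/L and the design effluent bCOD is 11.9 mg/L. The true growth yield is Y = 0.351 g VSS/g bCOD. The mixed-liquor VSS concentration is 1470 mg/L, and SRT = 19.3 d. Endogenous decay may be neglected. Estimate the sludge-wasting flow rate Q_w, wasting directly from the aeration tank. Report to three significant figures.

V·X = Y·Q·ΔS·θ_c gives V = 0.351 × 24200 × (290 − 11.9) × 19.3 / 1470 = 31014 m³.
With mixed-liquor wasting, θ_c = V/Q_w, so Q_w = V/θ_c = 31014/19.3 = 1607 m³/d.

Q_w ≈ 1610 m³/d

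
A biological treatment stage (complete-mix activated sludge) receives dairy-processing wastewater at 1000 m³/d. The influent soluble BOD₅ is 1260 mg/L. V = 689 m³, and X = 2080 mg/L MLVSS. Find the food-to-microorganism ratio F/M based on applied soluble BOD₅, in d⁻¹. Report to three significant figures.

F/M ≈ 0.879 d⁻¹

Food-to-microorganism ratio F/M = Q S₀ / (V X) = 1000 × 1260 / (689.0 × 2080) = 0.8792 d⁻¹.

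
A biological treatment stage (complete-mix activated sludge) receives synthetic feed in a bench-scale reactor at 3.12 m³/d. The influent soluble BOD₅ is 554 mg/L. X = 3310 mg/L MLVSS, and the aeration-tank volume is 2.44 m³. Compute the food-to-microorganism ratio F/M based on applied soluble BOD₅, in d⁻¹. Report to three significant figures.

F/M ≈ 0.214 d⁻¹

Food-to-microorganism ratio F/M = Q S₀ / (V X) = 3.12 × 554 / (2.440 × 3310) = 0.2140 d⁻¹.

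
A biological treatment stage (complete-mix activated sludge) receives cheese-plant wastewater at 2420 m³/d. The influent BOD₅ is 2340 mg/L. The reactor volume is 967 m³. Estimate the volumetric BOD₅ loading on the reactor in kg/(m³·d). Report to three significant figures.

L_v ≈ 5.86 kg BOD₅/(m³·d)

Volumetric loading L_v = Q·S₀ / V = 2420 × 2340 g/m³ / 967.0 m³ = 5856 g/(m³·d) = 5.856 kg BOD₅/(m³·d).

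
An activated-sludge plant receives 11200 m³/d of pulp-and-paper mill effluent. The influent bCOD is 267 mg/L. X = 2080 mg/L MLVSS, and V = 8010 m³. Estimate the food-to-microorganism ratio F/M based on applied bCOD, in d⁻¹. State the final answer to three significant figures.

Food-to-microorganism ratio F/M = Q S₀ / (V X) = 11200 × 267 / (8010 × 2080) = 0.1795 d⁻¹.

F/M ≈ 0.179 d⁻¹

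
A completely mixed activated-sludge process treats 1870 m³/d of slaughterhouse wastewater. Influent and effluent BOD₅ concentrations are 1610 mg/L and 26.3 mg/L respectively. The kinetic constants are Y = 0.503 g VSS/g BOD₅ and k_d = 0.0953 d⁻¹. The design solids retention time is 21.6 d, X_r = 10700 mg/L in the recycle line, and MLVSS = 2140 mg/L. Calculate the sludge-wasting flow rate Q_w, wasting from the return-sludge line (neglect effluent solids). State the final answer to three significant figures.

Q_w ≈ 45.5 m³/d

From the SRT design equation V = Y Q (S₀−S) θ_c / [X (1 + k_d θ_c)] = 0.503 × 1870 × (1610 − 26.3) × 21.6 / [2140 × (1 + 0.0953 × 21.6)] = 3.22×10^7 / 6545 = 4916 m³.
θ_c = V·X/(Q_w·X_r) when wasting from the recycle, so Q_w = V·X/(θ_c·X_r) = 4916 × 2140 / (21.6 × 10700) = 45.52 m³/d.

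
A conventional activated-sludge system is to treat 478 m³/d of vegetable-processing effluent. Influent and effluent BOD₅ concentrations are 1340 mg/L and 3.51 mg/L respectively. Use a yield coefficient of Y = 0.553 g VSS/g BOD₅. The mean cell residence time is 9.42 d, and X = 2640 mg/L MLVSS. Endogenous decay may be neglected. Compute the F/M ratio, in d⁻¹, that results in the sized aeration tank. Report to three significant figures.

F/M ≈ 0.192 d⁻¹

V·X = Y·Q·ΔS·θ_c gives V = 0.553 × 478 × (1340 − 3.51) × 9.42 / 2640 = 1261 m³.
Food-to-microorganism ratio F/M = Q S₀ / (V X) = 478 × 1340 / (1261 × 2640) = 0.1925 d⁻¹.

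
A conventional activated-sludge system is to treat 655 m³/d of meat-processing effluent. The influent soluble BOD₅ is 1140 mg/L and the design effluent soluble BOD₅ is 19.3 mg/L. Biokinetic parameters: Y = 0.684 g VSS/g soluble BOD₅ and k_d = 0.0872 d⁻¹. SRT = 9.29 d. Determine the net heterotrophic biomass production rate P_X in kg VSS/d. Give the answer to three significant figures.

P_X ≈ 277 kg VSS/d

Correct the yield for decay: Y_obs = Y/(1 + k_d θ_c) = 0.684 / (1 + 0.0872 × 9.29) = 0.684 / 1.810 = 0.3779.
Mass of soluble BOD₅ removed per day: Q(S₀ − S) = 655 × 1121 g/m³ = 734.1 kg/d.
Biomass produced: P_X = Y_obs·Q·ΔS = 0.3779 × 734.1 ≈ 277.4 kg VSS/d.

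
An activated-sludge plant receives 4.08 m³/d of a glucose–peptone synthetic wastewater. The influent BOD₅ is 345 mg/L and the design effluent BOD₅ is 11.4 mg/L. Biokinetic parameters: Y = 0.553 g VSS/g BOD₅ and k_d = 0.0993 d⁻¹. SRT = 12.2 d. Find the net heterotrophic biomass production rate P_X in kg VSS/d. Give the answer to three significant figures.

P_X ≈ 0.340 kg VSS/d

Observed yield with endogenous decay: Y_obs = Y / (1 + k_d·θ_c) = 0.553 / (1 + 0.0993 × 12.2) = 0.553 / 2.211 = 0.2501 g VSS/g BOD₅.
Q·(S₀ − S) = 4.08 × (345 − 11.4) × 10⁻³ = 1.361 kg/d removed.
Net biomass production P_X = Y_obs × Q·(S₀ − S) = 0.2501 × 1.361 = 0.3404 kg VSS/d.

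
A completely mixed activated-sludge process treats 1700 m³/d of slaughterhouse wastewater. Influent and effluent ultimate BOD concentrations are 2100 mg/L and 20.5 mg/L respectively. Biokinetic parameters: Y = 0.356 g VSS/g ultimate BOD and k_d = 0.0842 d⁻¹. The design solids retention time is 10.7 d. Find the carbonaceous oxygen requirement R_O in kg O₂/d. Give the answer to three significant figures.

R_O ≈ 2600 kg O₂/d

Observed yield with endogenous decay: Y_obs = Y / (1 + k_d·θ_c) = 0.356 / (1 + 0.0842 × 10.7) = 0.356 / 1.901 = 0.1873 g VSS/g ultimate BOD.
Mass of ultimate BOD removed per day: Q(S₀ − S) = 1700 × 2080 g/m³ = 3535 kg/d.
Net sludge production P_X = 0.1873 × 3535 = 662.0 kg VSS/d.
R_O = Q·ΔS − 1.42 P_X = 3535 − 940.1 = 2595 kg O₂/d.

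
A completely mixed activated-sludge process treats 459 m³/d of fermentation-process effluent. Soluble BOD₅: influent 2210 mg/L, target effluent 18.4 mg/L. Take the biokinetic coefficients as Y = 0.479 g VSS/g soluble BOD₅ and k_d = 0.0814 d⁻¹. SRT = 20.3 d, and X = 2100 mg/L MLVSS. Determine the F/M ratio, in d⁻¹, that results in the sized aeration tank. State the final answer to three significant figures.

F/M ≈ 0.275 d⁻¹

From the SRT design equation V = Y Q (S₀−S) θ_c / [X (1 + k_d θ_c)] = 0.479 × 459 × (2210 − 18.4) × 20.3 / [2100 × (1 + 0.0814 × 20.3)] = 9.78×10^6 / 5570 = 1756 m³.
Food-to-microorganism ratio F/M = Q S₀ / (V X) = 459 × 2210 / (1756 × 2100) = 0.2751 d⁻¹.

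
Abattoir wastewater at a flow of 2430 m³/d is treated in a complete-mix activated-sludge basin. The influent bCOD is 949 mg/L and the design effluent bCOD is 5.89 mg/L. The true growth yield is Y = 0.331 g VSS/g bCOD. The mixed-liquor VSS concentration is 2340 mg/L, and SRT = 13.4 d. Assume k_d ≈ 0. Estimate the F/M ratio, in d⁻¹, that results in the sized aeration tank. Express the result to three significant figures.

F/M ≈ 0.227 d⁻¹

Biomass mass balance (decay neglected): V·X = Y·Q·(S₀ − S)·θ_c, so V = 0.331 × 2430 × (949 − 5.89) × 13.4 / 2340 = 4344 m³.
F/M = Q·S₀ / (V·X) = 2430 × 949 / (4344 × 2340) = 0.2269 g bCOD·(g VSS·d)⁻¹.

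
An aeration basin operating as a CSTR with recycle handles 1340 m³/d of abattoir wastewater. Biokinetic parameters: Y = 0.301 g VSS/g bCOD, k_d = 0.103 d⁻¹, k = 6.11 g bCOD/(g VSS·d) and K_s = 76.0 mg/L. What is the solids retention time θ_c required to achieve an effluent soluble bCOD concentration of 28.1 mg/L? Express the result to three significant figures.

θ_c ≈ 2.54 d

At the target effluent, Y k S/(K_s+S) = 0.301×6.11×28.1/104.1 = 0.4964 d⁻¹.
Then 1/θ_c = μ − k_d = 0.4964 − 0.103 = 0.3934 d⁻¹, giving θ_c = 2.542 d.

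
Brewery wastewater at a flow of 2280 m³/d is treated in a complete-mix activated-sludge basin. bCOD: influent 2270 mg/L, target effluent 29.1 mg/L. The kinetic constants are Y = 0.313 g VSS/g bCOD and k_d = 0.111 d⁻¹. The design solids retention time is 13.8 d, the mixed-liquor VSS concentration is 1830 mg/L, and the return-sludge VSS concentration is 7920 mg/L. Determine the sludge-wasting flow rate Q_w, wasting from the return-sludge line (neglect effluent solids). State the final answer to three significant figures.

Q_w ≈ 79.8 m³/d

From the SRT design equation V = Y Q (S₀−S) θ_c / [X (1 + k_d θ_c)] = 0.313 × 2280 × (2270 − 29.1) × 13.8 / [1830 × (1 + 0.111 × 13.8)] = 2.21×10^7 / 4633 = 4763 m³.
Q_w = (V·X)/(θ_c X_r) = 4763 × 1830 / (13.8 × 7920) = 79.75 m³/d.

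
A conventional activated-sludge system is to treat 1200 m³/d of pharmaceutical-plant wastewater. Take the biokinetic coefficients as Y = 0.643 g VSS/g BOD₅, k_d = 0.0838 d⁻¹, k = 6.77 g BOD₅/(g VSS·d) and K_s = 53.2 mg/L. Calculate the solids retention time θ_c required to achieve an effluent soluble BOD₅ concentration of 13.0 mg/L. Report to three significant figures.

θ_c ≈ 1.30 d

At the target effluent, Y k S/(K_s+S) = 0.643×6.77×13.0/66.20 = 0.8548 d⁻¹.
1/θ_c = 0.8548 − 0.0838 = 0.7710 d⁻¹, so θ_c = 1.297 d.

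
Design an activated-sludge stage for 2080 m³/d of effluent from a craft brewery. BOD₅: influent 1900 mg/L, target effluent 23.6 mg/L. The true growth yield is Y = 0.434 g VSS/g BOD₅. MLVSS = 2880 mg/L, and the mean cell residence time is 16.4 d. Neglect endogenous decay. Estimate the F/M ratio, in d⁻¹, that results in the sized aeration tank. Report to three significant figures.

F/M ≈ 0.142 d⁻¹

With k_d = 0 the design equation reduces to V = Y Q (S₀−S) θ_c / X = 0.434 × 2080 × (1900 − 23.6) × 16.4 / 2880 = 9646 m³.
Food-to-microorganism ratio F/M = Q S₀ / (V X) = 2080 × 1900 / (9646 × 2880) = 0.1423 d⁻¹.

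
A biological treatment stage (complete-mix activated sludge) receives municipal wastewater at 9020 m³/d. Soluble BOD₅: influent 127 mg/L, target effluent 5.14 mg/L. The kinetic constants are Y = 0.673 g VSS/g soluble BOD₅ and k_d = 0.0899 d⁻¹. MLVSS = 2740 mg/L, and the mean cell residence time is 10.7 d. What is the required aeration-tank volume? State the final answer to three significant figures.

Steady-state biomass mass balance: V·X·(1 + k_d·θ_c) = Y·Q·(S₀ − S)·θ_c, so V = 0.673 × 9020 × (127 − 5.14) × 10.7 / [2740 × (1 + 0.0899 × 10.7)] = 7.92×10^6 / 5376 = 1472 m³.

V ≈ 1470 m³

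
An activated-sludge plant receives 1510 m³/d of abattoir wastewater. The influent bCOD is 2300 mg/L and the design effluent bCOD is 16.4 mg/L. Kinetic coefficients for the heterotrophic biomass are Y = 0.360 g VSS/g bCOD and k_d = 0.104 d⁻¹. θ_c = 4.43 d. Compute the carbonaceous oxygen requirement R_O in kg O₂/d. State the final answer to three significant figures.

Observed yield with endogenous decay: Y_obs = Y / (1 + k_d·θ_c) = 0.360 / (1 + 0.104 × 4.43) = 0.360 / 1.461 = 0.2465 g VSS/g bCOD.
Q·(S₀ − S) = 1510 × (2300 − 16.4) × 10⁻³ = 3448 kg/d removed.
Net sludge production P_X = 0.2465 × 3448 = 849.8 kg VSS/d.
R_O = Q·ΔS − 1.42 P_X = 3448 − 1207 = 2241 kg O₂/d.

R_O ≈ 2240 kg O₂/d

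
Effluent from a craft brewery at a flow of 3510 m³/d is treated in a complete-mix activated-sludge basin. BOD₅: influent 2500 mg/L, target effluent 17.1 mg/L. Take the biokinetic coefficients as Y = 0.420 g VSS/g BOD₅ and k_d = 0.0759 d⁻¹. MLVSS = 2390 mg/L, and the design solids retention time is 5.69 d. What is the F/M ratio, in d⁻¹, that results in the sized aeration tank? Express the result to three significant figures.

From the SRT design equation V = Y Q (S₀−S) θ_c / [X (1 + k_d θ_c)] = 0.420 × 3510 × (2500 − 17.1) × 5.69 / [2390 × (1 + 0.0759 × 5.69)] = 2.08×10^7 / 3422 = 6086 m³.
F/M = Q·S₀ / (V·X) = 3510 × 2500 / (6086 × 2390) = 0.6033 g BOD₅·(g VSS·d)⁻¹.

F/M ≈ 0.603 d⁻¹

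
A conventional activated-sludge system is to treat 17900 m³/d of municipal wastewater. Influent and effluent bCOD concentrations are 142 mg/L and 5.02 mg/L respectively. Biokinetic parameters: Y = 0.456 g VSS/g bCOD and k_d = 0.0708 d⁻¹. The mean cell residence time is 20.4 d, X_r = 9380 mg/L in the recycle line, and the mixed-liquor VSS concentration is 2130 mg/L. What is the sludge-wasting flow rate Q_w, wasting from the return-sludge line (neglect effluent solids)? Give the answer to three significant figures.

Steady-state biomass mass balance: V·X·(1 + k_d·θ_c) = Y·Q·(S₀ − S)·θ_c, so V = 0.456 × 17900 × (142 − 5.02) × 20.4 / [2130 × (1 + 0.0708 × 20.4)] = 2.28×10^7 / 5206 = 4381 m³.
Wasting from the return line (neglecting effluent solids): Q_w = V·X / (θ_c·X_r) = 4381 × 2130 / (20.4 × 9380) = 48.77 m³/d.

Q_w ≈ 48.8 m³/d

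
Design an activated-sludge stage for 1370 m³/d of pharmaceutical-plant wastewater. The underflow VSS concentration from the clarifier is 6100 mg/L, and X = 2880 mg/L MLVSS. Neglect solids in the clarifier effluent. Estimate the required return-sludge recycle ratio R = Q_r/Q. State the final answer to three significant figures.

R ≈ 0.894

Mass balance around the secondary clarifier (neglecting effluent solids): R = X / (X_r − X) = 2880 / (6100 − 2880) = 0.8944.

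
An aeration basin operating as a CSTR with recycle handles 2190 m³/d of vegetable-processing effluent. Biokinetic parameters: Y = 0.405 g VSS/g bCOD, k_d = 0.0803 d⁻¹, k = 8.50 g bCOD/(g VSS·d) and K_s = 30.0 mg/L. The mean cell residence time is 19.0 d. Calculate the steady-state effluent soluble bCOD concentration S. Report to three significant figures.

S ≈ 1.20 mg/L

For a completely mixed reactor with recycle the Lawrence–McCarty relation gives S = K_s·(1 + k_d·θ_c) / [θ_c·(Y·k − k_d) − 1] = 30.0 × (1 + 0.0803 × 19.0) / [19.0 × (0.405 × 8.50 − 0.0803) − 1] = 75.77 / 62.88 = 1.205 mg/L.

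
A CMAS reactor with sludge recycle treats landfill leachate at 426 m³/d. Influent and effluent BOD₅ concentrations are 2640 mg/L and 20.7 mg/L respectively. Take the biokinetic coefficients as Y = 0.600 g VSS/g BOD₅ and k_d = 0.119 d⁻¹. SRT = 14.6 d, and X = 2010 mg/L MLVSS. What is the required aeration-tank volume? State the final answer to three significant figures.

Steady-state biomass mass balance: V·X·(1 + k_d·θ_c) = Y·Q·(S₀ − S)·θ_c, so V = 0.600 × 426 × (2640 − 20.7) × 14.6 / [2010 × (1 + 0.119 × 14.6)] = 9.77×10^6 / 5502 = 1776 m³.

V ≈ 1780 m³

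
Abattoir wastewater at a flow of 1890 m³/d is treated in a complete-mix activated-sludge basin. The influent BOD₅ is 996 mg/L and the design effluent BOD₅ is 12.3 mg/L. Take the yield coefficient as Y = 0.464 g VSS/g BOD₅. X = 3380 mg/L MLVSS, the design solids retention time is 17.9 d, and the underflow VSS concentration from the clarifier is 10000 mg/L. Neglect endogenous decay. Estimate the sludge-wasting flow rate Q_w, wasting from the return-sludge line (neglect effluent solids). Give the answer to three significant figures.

With k_d = 0 the design equation reduces to V = Y Q (S₀−S) θ_c / X = 0.464 × 1890 × (996 − 12.3) × 17.9 / 3380 = 4569 m³.
Wasting from the return line (neglecting effluent solids): Q_w = V·X / (θ_c·X_r) = 4569 × 3380 / (17.9 × 10000) = 86.27 m³/d.

Q_w ≈ 86.3 m³/d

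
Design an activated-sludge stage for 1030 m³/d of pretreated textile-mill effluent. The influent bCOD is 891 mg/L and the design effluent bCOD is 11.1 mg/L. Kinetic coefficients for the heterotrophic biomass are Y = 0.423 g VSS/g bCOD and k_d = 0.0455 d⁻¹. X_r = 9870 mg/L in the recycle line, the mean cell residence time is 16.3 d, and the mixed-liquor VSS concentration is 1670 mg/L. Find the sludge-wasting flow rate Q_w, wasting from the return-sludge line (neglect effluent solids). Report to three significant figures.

Steady-state biomass mass balance: V·X·(1 + k_d·θ_c) = Y·Q·(S₀ − S)·θ_c, so V = 0.423 × 1030 × (891 − 11.1) × 16.3 / [1670 × (1 + 0.0455 × 16.3)] = 6.25×10^6 / 2909 = 2148 m³.
θ_c = V·X/(Q_w·X_r) when wasting from the recycle, so Q_w = V·X/(θ_c·X_r) = 2148 × 1670 / (16.3 × 9870) = 22.30 m³/d.

Q_w ≈ 22.3 m³/d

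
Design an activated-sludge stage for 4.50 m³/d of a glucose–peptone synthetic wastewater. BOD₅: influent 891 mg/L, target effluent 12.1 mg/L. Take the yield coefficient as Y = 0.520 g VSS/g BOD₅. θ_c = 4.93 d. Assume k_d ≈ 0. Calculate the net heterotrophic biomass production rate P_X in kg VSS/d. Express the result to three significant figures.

No decay correction is needed, so Y_obs = Y = 0.520.
Mass of BOD₅ removed per day: Q(S₀ − S) = 4.50 × 878.9 g/m³ = 3.955 kg/d.
Biomass produced: P_X = Y_obs·Q·ΔS = 0.5200 × 3.955 ≈ 2.057 kg VSS/d.

P_X ≈ 2.06 kg VSS/d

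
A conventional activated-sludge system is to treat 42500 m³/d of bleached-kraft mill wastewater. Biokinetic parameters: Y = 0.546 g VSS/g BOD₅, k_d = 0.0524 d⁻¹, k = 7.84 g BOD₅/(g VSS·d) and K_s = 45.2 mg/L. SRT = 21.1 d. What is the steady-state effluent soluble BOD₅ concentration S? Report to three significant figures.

S ≈ 1.08 mg/L

Effluent substrate depends only on kinetics and SRT: S = K_s(1 + k_d θ_c) / [θ_c(Yk − k_d) − 1] = 45.2 × (1 + 0.0524 × 21.1) / [21.1 × (0.546 × 7.84 − 0.0524) − 1] = 95.17 / 88.22 = 1.079 mg/L.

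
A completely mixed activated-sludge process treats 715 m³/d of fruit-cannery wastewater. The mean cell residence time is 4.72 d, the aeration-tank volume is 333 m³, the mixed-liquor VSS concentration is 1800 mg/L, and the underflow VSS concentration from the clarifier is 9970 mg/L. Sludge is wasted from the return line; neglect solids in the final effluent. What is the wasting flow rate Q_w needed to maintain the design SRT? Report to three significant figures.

Q_w ≈ 12.7 m³/d

θ_c = V·X/(Q_w·X_r) when wasting from the recycle, so Q_w = V·X/(θ_c·X_r) = 333.0 × 1800 / (4.72 × 9970) = 12.74 m³/d.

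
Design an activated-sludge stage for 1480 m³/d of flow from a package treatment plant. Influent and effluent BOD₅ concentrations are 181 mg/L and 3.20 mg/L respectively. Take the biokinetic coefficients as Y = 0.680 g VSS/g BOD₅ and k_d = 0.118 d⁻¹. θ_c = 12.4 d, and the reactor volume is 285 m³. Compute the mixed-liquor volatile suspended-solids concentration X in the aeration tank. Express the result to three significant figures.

From V·X·(1 + k_d·θ_c) = Y·Q·(S₀ − S)·θ_c: X = 0.680 × 1480 × (181 − 3.20) × 12.4 / [285 × (1 + 0.118 × 12.4)] = 3161 mg/L.

X ≈ 3160 mg/L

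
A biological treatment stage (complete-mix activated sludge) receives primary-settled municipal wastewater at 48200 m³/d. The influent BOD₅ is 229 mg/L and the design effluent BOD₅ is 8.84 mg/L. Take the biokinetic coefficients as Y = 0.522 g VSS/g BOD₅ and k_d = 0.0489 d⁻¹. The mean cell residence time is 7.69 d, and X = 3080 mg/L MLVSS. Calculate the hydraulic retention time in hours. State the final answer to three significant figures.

τ ≈ 5.00 h

Rearranging the biomass balance for a CMAS with decay, V = Y·Q·ΔS·θ_c / [X·(1+k_d θ_c)] = 0.522 × 48200 × (229 − 8.84) × 7.69 / [3080 × (1 + 0.0489 × 7.69)] = 4.26×10^7 / 4238 = 10051 m³.
Hydraulic retention time τ = V/Q = 10051 / 48200 = 0.2085 d = 5.005 h.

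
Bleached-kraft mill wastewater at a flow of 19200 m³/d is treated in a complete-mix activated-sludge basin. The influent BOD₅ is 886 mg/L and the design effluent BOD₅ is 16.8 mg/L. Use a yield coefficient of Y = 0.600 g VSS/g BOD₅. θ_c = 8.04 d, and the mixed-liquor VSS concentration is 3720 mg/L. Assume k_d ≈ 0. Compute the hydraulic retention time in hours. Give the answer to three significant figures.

V·X = Y·Q·ΔS·θ_c gives V = 0.600 × 19200 × (886 − 16.8) × 8.04 / 3720 = 21641 m³.
τ = V/Q = 21641/19200 = 1.127 d, or 27.05 h.

τ ≈ 27.1 h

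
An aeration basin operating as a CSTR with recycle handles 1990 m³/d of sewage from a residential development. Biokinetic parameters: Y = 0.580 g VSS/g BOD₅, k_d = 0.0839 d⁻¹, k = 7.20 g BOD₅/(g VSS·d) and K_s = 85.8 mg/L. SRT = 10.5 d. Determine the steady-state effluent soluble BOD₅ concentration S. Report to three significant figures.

For a completely mixed reactor with recycle the Lawrence–McCarty relation gives S = K_s·(1 + k_d·θ_c) / [θ_c·(Y·k − k_d) − 1] = 85.8 × (1 + 0.0839 × 10.5) / [10.5 × (0.580 × 7.20 − 0.0839) − 1] = 161.4 / 41.97 = 3.846 mg/L.

S ≈ 3.85 mg/L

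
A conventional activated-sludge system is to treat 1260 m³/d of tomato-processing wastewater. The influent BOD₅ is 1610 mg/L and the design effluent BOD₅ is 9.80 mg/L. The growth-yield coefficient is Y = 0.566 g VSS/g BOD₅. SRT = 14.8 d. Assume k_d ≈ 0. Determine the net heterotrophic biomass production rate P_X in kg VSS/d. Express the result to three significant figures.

P_X ≈ 1140 kg VSS/d

Since k_d ≈ 0, Y_obs = Y = 0.566 g VSS/g BOD₅.
ΔS = 1610 − 9.80 = 1600 mg/L, so the substrate removal rate is 1260 × 1600/1000 = 2016 kg BOD₅/d.
Net biomass production P_X = Y_obs × Q·(S₀ − S) = 0.5660 × 2016 = 1141 kg VSS/d.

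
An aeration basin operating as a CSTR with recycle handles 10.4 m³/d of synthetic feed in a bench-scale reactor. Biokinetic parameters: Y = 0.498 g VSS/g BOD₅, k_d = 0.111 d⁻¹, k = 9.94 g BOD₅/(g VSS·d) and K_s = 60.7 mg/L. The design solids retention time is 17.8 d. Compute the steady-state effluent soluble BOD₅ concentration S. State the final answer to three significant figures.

S ≈ 2.12 mg/L

For a completely mixed reactor with recycle the Lawrence–McCarty relation gives S = K_s·(1 + k_d·θ_c) / [θ_c·(Y·k − k_d) − 1] = 60.7 × (1 + 0.111 × 17.8) / [17.8 × (0.498 × 9.94 − 0.111) − 1] = 180.6 / 85.14 = 2.122 mg/L.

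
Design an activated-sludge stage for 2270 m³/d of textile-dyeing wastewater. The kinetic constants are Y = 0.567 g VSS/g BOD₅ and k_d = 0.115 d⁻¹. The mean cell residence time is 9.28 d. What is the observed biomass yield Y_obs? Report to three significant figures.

The observed yield is Y_obs = Y/(1 + k_d·θ_c) = 0.567 / (1 + 0.115 × 9.28) = 0.567 / 2.067 = 0.2743 g VSS per g BOD₅ removed.

Y_obs ≈ 0.274 g VSS/g BOD₅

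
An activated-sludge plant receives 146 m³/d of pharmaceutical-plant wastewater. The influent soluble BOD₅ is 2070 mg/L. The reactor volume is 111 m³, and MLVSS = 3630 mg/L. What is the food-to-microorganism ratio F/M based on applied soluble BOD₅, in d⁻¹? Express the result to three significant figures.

F/M ≈ 0.750 d⁻¹

F/M = Q·S₀ / (V·X) = 146 × 2070 / (111.0 × 3630) = 0.7501 g soluble BOD₅·(g VSS·d)⁻¹.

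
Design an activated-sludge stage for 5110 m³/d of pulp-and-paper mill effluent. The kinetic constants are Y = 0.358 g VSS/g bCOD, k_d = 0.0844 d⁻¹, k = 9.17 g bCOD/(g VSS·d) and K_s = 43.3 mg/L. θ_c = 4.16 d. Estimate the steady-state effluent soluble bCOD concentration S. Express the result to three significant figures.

S ≈ 4.75 mg/L

For a completely mixed reactor with recycle the Lawrence–McCarty relation gives S = K_s·(1 + k_d·θ_c) / [θ_c·(Y·k − k_d) − 1] = 43.3 × (1 + 0.0844 × 4.16) / [4.16 × (0.358 × 9.17 − 0.0844) − 1] = 58.50 / 12.31 = 4.754 mg/L.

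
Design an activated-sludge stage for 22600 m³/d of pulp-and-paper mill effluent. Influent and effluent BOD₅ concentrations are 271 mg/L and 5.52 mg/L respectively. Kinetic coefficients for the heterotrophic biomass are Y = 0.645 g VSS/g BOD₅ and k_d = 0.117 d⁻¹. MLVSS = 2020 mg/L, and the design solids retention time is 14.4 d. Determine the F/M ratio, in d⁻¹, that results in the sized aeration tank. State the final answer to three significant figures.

F/M ≈ 0.295 d⁻¹

Rearranging the biomass balance for a CMAS with decay, V = Y·Q·ΔS·θ_c / [X·(1+k_d θ_c)] = 0.645 × 22600 × (271 − 5.52) × 14.4 / [2020 × (1 + 0.117 × 14.4)] = 5.57×10^7 / 5423 = 10275 m³.
F/M = Q·S₀ / (V·X) = 22600 × 271 / (10275 × 2020) = 0.2951 g BOD₅·(g VSS·d)⁻¹.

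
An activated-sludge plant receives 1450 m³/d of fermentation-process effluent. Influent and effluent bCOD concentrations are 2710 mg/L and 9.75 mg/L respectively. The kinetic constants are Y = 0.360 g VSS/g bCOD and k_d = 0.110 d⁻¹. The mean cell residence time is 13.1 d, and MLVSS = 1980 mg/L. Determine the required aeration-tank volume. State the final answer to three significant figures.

From the SRT design equation V = Y Q (S₀−S) θ_c / [X (1 + k_d θ_c)] = 0.360 × 1450 × (2710 − 9.75) × 13.1 / [1980 × (1 + 0.110 × 13.1)] = 1.85×10^7 / 4833 = 3820 m³.

V ≈ 3820 m³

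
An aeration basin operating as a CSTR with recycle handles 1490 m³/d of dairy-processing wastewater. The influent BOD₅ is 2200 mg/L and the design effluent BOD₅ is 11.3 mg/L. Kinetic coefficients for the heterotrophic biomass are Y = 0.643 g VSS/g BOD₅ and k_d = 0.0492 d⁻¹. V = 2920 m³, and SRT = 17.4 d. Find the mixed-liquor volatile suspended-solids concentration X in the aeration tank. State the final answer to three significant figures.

From V·X·(1 + k_d·θ_c) = Y·Q·(S₀ − S)·θ_c: X = 0.643 × 1490 × (2200 − 11.3) × 17.4 / [2920 × (1 + 0.0492 × 17.4)] = 6732 mg/L.

X ≈ 6730 mg/L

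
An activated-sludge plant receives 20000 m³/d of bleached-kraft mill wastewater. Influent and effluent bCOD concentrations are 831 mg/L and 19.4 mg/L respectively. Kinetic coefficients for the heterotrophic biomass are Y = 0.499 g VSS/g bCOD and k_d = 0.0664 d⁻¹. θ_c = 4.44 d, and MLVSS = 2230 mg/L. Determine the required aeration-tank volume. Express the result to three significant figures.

From the SRT design equation V = Y Q (S₀−S) θ_c / [X (1 + k_d θ_c)] = 0.499 × 20000 × (831 − 19.4) × 4.44 / [2230 × (1 + 0.0664 × 4.44)] = 3.6×10^7 / 2887 = 12455 m³.

V ≈ 12500 m³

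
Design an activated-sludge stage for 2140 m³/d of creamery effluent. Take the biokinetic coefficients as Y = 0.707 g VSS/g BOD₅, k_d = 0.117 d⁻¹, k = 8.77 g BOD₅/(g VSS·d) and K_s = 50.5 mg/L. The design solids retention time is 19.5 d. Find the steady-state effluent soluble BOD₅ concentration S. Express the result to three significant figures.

Effluent substrate depends only on kinetics and SRT: S = K_s(1 + k_d θ_c) / [θ_c(Yk − k_d) − 1] = 50.5 × (1 + 0.117 × 19.5) / [19.5 × (0.707 × 8.77 − 0.117) − 1] = 165.7 / 117.6 = 1.409 mg/L.

S ≈ 1.41 mg/L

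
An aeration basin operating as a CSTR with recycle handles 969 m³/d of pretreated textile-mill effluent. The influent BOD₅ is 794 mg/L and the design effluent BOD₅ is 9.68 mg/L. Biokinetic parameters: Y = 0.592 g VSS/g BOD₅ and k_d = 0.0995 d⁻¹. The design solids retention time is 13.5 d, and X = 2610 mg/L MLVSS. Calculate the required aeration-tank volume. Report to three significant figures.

V ≈ 993 m³

Rearranging the biomass balance for a CMAS with decay, V = Y·Q·ΔS·θ_c / [X·(1+k_d θ_c)] = 0.592 × 969 × (794 − 9.68) × 13.5 / [2610 × (1 + 0.0995 × 13.5)] = 6.07×10^6 / 6116 = 993.1 m³.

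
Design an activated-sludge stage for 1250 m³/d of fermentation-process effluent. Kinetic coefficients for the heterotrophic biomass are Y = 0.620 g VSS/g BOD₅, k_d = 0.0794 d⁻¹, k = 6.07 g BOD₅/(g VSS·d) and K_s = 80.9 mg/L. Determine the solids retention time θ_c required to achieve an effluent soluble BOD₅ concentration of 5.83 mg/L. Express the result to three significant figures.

Specific growth rate at S = 5.83 mg/L: μ = YkS/(K_s+S) = 0.620·6.07·5.83/(80.9+5.83) = 0.2530 d⁻¹.
1/θ_c = 0.2530 − 0.0794 = 0.1736 d⁻¹, so θ_c = 5.761 d.

θ_c ≈ 5.76 d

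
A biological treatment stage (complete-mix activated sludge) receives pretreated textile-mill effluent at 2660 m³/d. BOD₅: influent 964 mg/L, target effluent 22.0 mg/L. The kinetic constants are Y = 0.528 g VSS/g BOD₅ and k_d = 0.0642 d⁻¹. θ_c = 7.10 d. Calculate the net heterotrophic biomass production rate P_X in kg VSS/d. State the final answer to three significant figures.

Correct the yield for decay: Y_obs = Y/(1 + k_d θ_c) = 0.528 / (1 + 0.0642 × 7.10) = 0.528 / 1.456 = 0.3627.
Substrate removed = Q·(S₀ − S) = 2660 m³/d × (964 − 22.0) g/m³ = 2.51×10^6 g/d = 2506 kg/d.
Net biomass production P_X = Y_obs × Q·(S₀ − S) = 0.3627 × 2506 = 908.8 kg VSS/d.

P_X ≈ 909 kg VSS/d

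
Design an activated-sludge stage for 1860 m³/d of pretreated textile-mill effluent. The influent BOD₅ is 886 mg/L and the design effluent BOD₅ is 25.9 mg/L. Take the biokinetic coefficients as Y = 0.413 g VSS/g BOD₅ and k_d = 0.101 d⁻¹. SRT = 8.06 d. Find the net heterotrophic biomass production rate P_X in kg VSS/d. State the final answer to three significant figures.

P_X ≈ 364 kg VSS/d

Y_obs = Y / (1 + k_d θ_c) = 0.413 / (1 + 0.101 × 8.06) = 0.413 / 1.814 = 0.2277.
Substrate removed = Q·(S₀ − S) = 1860 m³/d × (886 − 25.9) g/m³ = 1.6×10^6 g/d = 1600 kg/d.
P_X = Y_obs · Q(S₀ − S) = 0.2277 × 1600 = 364.2 kg VSS/d.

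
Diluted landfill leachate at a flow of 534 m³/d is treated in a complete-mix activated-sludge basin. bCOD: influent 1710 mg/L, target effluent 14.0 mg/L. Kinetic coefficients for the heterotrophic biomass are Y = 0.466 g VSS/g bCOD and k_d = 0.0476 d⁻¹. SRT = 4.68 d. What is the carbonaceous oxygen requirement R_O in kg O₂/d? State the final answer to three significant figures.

R_O ≈ 416 kg O₂/d

Y_obs = Y / (1 + k_d θ_c) = 0.466 / (1 + 0.0476 × 4.68) = 0.466 / 1.223 = 0.3811.
Q·(S₀ − S) = 534 × (1710 − 14.0) × 10⁻³ = 905.7 kg/d removed.
P_X = Y_obs·Q·(S₀ − S) = 0.3811 × 905.7 = 345.2 kg VSS/d.
R_O = Q·ΔS − 1.42 P_X = 905.7 − 490.1 = 415.5 kg O₂/d.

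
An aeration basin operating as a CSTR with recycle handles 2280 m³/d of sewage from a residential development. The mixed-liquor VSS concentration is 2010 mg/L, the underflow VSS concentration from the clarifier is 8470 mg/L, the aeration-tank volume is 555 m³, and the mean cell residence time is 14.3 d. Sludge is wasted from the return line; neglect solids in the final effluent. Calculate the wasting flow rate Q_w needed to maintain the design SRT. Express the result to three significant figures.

Q_w ≈ 9.21 m³/d

θ_c = V·X/(Q_w·X_r) when wasting from the recycle, so Q_w = V·X/(θ_c·X_r) = 555.0 × 2010 / (14.3 × 8470) = 9.210 m³/d.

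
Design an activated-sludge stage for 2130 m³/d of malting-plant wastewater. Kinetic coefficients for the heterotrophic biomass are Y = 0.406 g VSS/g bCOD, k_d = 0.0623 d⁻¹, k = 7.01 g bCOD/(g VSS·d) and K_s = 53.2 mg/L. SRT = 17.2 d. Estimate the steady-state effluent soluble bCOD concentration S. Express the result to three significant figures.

For a completely mixed reactor with recycle the Lawrence–McCarty relation gives S = K_s·(1 + k_d·θ_c) / [θ_c·(Y·k − k_d) − 1] = 53.2 × (1 + 0.0623 × 17.2) / [17.2 × (0.406 × 7.01 − 0.0623) − 1] = 110.2 / 46.88 = 2.351 mg/L.

S ≈ 2.35 mg/L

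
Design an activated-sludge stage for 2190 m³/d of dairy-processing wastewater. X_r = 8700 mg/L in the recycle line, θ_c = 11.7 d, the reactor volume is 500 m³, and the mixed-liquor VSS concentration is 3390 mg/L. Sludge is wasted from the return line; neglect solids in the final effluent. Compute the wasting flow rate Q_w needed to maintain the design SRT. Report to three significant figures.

Q_w ≈ 16.7 m³/d

θ_c = V·X/(Q_w·X_r) when wasting from the recycle, so Q_w = V·X/(θ_c·X_r) = 500.0 × 3390 / (11.7 × 8700) = 16.65 m³/d.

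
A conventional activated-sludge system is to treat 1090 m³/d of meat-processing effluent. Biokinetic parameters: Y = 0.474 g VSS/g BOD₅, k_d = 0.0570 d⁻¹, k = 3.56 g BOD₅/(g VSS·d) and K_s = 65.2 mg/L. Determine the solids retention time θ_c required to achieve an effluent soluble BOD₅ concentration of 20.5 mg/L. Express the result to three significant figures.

Specific growth rate at S = 20.5 mg/L: μ = YkS/(K_s+S) = 0.474·3.56·20.5/(65.2+20.5) = 0.4036 d⁻¹.
Then 1/θ_c = μ − k_d = 0.4036 − 0.0570 = 0.3466 d⁻¹, giving θ_c = 2.885 d.

θ_c ≈ 2.88 d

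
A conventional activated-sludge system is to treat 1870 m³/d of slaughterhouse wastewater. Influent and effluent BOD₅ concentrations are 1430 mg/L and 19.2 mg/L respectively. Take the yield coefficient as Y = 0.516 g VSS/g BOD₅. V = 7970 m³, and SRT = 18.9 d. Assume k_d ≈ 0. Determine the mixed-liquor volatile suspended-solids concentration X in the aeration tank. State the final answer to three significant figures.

X ≈ 3230 mg/L

X = Y·Q·ΔS·θ_c / V = 0.516 × 1870 × (1430 − 19.2) × 18.9 / 7970 = 3228 mg/L.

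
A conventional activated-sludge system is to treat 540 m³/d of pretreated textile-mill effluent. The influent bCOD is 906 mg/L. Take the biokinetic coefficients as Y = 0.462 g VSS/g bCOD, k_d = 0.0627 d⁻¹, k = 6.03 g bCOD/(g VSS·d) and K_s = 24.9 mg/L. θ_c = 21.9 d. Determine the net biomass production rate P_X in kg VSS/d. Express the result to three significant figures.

Effluent substrate depends only on kinetics and SRT: S = K_s(1 + k_d θ_c) / [θ_c(Yk − k_d) − 1] = 24.9 × (1 + 0.0627 × 21.9) / [21.9 × (0.462 × 6.03 − 0.0627) − 1] = 59.09 / 58.64 = 1.008 mg/L.
Observed yield with endogenous decay: Y_obs = Y / (1 + k_d·θ_c) = 0.462 / (1 + 0.0627 × 21.9) = 0.462 / 2.373 = 0.1947 g VSS/g bCOD.
ΔS = 906 − 1.01 = 905.0 mg/L, so the substrate removal rate is 540 × 905.0/1000 = 488.7 kg bCOD/d.
P_X = Y_obs · Q(S₀ − S) = 0.1947 × 488.7 = 95.14 kg VSS/d.

P_X ≈ 95.1 kg VSS/d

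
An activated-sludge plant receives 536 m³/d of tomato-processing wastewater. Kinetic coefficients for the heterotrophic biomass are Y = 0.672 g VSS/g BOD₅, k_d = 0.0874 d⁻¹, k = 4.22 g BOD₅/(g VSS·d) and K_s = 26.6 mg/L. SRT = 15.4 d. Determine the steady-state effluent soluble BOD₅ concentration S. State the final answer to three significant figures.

S ≈ 1.51 mg/L

From the Monod/SRT balance for a CMAS, S = K_s·(1+k_d θ_c)/[θ_c·(Y k − k_d) − 1] = 26.6 × (1 + 0.0874 × 15.4) / [15.4 × (0.672 × 4.22 − 0.0874) − 1] = 62.40 / 41.33 = 1.510 mg/L.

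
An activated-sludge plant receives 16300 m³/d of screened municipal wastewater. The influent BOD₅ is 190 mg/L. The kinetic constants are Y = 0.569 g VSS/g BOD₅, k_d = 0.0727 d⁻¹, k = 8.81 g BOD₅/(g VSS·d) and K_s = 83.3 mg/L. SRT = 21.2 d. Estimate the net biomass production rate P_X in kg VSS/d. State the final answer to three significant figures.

From the Monod/SRT balance for a CMAS, S = K_s·(1+k_d θ_c)/[θ_c·(Y k − k_d) − 1] = 83.3 × (1 + 0.0727 × 21.2) / [21.2 × (0.569 × 8.81 − 0.0727) − 1] = 211.7 / 103.7 = 2.041 mg/L.
The observed yield is Y_obs = Y/(1 + k_d·θ_c) = 0.569 / (1 + 0.0727 × 21.2) = 0.569 / 2.541 = 0.2239 g VSS per g BOD₅ removed.
Mass of BOD₅ removed per day: Q(S₀ − S) = 16300 × 188.0 g/m³ = 3064 kg/d.
P_X = Y_obs · Q(S₀ − S) = 0.2239 × 3064 = 686.0 kg VSS/d.

P_X ≈ 686 kg VSS/d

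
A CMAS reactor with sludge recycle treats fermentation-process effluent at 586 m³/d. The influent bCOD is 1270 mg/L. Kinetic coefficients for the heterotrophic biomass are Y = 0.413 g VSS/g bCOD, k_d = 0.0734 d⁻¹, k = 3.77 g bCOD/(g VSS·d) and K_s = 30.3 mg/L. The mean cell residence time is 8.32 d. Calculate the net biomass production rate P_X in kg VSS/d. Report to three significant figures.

Effluent substrate depends only on kinetics and SRT: S = K_s(1 + k_d θ_c) / [θ_c(Yk − k_d) − 1] = 30.3 × (1 + 0.0734 × 8.32) / [8.32 × (0.413 × 3.77 − 0.0734) − 1] = 48.80 / 11.34 = 4.302 mg/L.
Observed yield with endogenous decay: Y_obs = Y / (1 + k_d·θ_c) = 0.413 / (1 + 0.0734 × 8.32) = 0.413 / 1.611 = 0.2564 g VSS/g bCOD.
ΔS = 1270 − 4.30 = 1266 mg/L, so the substrate removal rate is 586 × 1266/1000 = 741.7 kg bCOD/d.
Biomass produced: P_X = Y_obs·Q·ΔS = 0.2564 × 741.7 ≈ 190.2 kg VSS/d.

P_X ≈ 190 kg VSS/d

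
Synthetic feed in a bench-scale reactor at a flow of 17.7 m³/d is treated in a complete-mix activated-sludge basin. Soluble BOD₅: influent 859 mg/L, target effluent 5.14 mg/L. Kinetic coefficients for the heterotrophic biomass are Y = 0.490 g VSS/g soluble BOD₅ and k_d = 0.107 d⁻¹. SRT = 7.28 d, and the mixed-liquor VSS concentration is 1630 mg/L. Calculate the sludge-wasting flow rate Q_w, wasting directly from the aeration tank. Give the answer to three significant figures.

From the SRT design equation V = Y Q (S₀−S) θ_c / [X (1 + k_d θ_c)] = 0.490 × 17.7 × (859 − 5.14) × 7.28 / [1630 × (1 + 0.107 × 7.28)] = 5.39×10^4 / 2900 = 18.59 m³.
For wasting at MLVSS concentration, Q_w = V/θ_c = 18.59/7.28 = 2.554 m³/d.

Q_w ≈ 2.55 m³/d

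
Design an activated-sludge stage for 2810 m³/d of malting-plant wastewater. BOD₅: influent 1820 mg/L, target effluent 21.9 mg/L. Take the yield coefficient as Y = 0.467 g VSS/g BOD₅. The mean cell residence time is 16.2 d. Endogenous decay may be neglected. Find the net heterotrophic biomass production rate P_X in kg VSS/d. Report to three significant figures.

Since k_d ≈ 0, Y_obs = Y = 0.467 g VSS/g BOD₅.
ΔS = 1820 − 21.9 = 1798 mg/L, so the substrate removal rate is 2810 × 1798/1000 = 5053 kg BOD₅/d.
P_X = Y_obs · Q(S₀ − S) = 0.4670 × 5053 = 2360 kg VSS/d.

P_X ≈ 2360 kg VSS/d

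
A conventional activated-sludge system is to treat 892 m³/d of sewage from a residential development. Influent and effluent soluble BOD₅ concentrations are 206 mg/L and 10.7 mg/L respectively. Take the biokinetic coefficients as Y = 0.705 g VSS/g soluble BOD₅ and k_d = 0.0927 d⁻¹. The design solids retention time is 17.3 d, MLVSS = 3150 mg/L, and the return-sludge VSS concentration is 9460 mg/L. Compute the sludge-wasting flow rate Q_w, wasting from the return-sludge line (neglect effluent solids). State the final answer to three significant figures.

From the SRT design equation V = Y Q (S₀−S) θ_c / [X (1 + k_d θ_c)] = 0.705 × 892 × (206 − 10.7) × 17.3 / [3150 × (1 + 0.0927 × 17.3)] = 2.12×10^6 / 8202 = 259.1 m³.
Q_w = (V·X)/(θ_c X_r) = 259.1 × 3150 / (17.3 × 9460) = 4.986 m³/d.

Q_w ≈ 4.99 m³/d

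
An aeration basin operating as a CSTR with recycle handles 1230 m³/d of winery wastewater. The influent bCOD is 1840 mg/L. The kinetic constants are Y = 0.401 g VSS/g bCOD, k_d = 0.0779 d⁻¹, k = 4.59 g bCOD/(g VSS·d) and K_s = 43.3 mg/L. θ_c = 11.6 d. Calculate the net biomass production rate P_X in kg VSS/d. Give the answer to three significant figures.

Effluent substrate depends only on kinetics and SRT: S = K_s(1 + k_d θ_c) / [θ_c(Yk − k_d) − 1] = 43.3 × (1 + 0.0779 × 11.6) / [11.6 × (0.401 × 4.59 − 0.0779) − 1] = 82.43 / 19.45 = 4.239 mg/L.
Y_obs = Y / (1 + k_d θ_c) = 0.401 / (1 + 0.0779 × 11.6) = 0.401 / 1.904 = 0.2106.
Mass of bCOD removed per day: Q(S₀ − S) = 1230 × 1836 g/m³ = 2258 kg/d.
Biomass produced: P_X = Y_obs·Q·ΔS = 0.2106 × 2258 ≈ 475.6 kg VSS/d.

P_X ≈ 476 kg VSS/d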